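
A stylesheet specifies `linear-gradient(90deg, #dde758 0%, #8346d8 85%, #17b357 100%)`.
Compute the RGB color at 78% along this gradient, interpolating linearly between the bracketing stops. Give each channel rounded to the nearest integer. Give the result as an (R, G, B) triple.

(138, 83, 205)

78% lies between the 0% and 85% stops, so the local fraction is t = (78 − 0)/(85 − 0) = 78/85 ≈ 0.9176.
#dde758 → (221, 231, 88); #8346d8 → (131, 70, 216).
R = 221 + 0.9176 × (131 − 221) = 138.416 → 138
G = 231 + 0.9176 × (70 − 231) = 83.266 → 83
B = 88 + 0.9176 × (216 − 88) = 205.453 → 205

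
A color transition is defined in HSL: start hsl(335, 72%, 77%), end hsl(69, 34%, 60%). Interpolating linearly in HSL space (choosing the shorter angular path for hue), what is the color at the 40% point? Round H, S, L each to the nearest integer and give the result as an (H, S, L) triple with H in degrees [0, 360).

Hue: 69 − 335 = -266°, but |-266| > 180 so the shorter arc goes the other way: Δh = -266 + 360 = 94°.
H = 335 + 0.4 × (94) = 372.6 → 373 → 373 mod 360 = 13°
S = 72 + 0.4 × (34 − 72) = 56.8 → 57%
L = 77 + 0.4 × (60 − 77) = 70.2 → 70%

(13, 57, 70)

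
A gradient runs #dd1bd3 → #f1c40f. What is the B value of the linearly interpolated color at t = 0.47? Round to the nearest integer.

119

B₁ = 211 (from #dd1bd3), B₂ = 15 (from #f1c40f).
B = 211 + 0.47 × (15 − 211) = 118.88 → 119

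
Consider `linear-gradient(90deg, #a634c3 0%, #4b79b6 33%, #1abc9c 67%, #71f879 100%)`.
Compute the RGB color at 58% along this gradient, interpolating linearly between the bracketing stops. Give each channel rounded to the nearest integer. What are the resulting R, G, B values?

58% lies between the 33% and 67% stops, so the local fraction is t = (58 − 33)/(67 − 33) = 25/34 ≈ 0.7353.
#4b79b6 → (75, 121, 182); #1abc9c → (26, 188, 156).
R = 75 + 0.7353 × (26 − 75) = 38.97 → 39
G = 121 + 0.7353 × (188 − 121) = 170.265 → 170
B = 182 + 0.7353 × (156 − 182) = 162.882 → 163

(39, 170, 163)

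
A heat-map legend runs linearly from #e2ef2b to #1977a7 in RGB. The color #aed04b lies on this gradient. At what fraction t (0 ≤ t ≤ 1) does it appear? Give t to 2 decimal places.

Invert the lerp on the R channel (largest span, 201): t = (174 − 226) / (25 − 226) = -52/-201 = 0.25871.
Check on G: (208 − 239)/(119 − 239) = 0.2583 ✓

0.26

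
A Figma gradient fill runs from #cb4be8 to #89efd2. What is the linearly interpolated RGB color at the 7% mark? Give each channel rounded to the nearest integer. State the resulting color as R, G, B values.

(198, 86, 230)

#cb4be8 → (203, 75, 232); #89efd2 → (137, 239, 210).
7% corresponds to t = 0.07.
R = 203 + 0.07 × (137 − 203) = 203 + 0.07 × -66 = 198.38 → 198
G = 75 + 0.07 × (239 − 75) = 75 + 0.07 × 164 = 86.48 → 86
B = 232 + 0.07 × (210 − 232) = 232 + 0.07 × -22 = 230.46 → 230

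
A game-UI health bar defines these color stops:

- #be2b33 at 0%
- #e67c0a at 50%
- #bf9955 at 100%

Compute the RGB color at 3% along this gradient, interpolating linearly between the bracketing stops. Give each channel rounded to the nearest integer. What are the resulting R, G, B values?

(192, 48, 49)

3% lies between the 0% and 50% stops, so the local fraction is t = (3 − 0)/(50 − 0) = 3/50 ≈ 0.06.
#be2b33 → (190, 43, 51); #e67c0a → (230, 124, 10).
R = 190 + 0.06 × (230 − 190) = 192.4 → 192
G = 43 + 0.06 × (124 − 43) = 47.86 → 48
B = 51 + 0.06 × (10 − 51) = 48.54 → 49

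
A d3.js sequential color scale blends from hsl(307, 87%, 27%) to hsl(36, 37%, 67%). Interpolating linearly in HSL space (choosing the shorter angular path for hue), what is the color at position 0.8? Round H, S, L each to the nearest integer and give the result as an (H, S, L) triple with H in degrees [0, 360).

(18, 47, 59)

Hue: 36 − 307 = -271°, but |-271| > 180 so the shorter arc goes the other way: Δh = -271 + 360 = 89°.
H = 307 + 0.8 × (89) = 378.2 → 378 → 378 mod 360 = 18°
S = 87 + 0.8 × (37 − 87) = 47 → 47%
L = 27 + 0.8 × (67 − 27) = 59 → 59%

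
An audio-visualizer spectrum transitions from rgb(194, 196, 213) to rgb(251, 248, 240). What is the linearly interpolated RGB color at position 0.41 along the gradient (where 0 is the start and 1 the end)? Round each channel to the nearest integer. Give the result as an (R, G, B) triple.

(217, 217, 224)

R = 194 + 0.41 × (251 − 194) = 194 + 0.41 × 57 = 217.37 → 217
G = 196 + 0.41 × (248 − 196) = 196 + 0.41 × 52 = 217.32 → 217
B = 213 + 0.41 × (240 − 213) = 213 + 0.41 × 27 = 224.07 → 224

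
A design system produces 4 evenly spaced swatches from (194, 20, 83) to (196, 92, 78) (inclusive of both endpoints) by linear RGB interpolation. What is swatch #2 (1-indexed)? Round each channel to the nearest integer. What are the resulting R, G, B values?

With 4 swatches and endpoints inclusive, swatch 2 sits at t = (2 − 1)/(4 − 1) = 1/3 ≈ 0.3333.
R = 194 + 0.3333 × (196 − 194) = 194.667 → 195
G = 20 + 0.3333 × (92 − 20) = 43.998 → 44
B = 83 + 0.3333 × (78 − 83) = 81.334 → 81

(195, 44, 81)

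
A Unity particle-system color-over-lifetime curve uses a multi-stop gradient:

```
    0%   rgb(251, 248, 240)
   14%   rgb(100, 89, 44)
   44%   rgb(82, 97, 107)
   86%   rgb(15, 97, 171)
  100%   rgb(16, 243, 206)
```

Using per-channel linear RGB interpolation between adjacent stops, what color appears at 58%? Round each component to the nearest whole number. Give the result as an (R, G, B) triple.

58% lies between the 44% and 86% stops, so the local fraction is t = (58 − 44)/(86 − 44) = 14/42 ≈ 0.3333.
R = 82 + 0.3333 × (15 − 82) = 59.669 → 60
G = 97 + 0.3333 × (97 − 97) = 97 → 97
B = 107 + 0.3333 × (171 − 107) = 128.331 → 128

(60, 97, 128)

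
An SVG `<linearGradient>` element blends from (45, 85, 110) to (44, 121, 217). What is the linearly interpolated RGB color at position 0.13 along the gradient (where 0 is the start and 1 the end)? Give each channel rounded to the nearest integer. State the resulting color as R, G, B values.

R = 45 + 0.13 × (44 − 45) = 45 + 0.13 × -1 = 44.87 → 45
G = 85 + 0.13 × (121 − 85) = 85 + 0.13 × 36 = 89.68 → 90
B = 110 + 0.13 × (217 − 110) = 110 + 0.13 × 107 = 123.91 → 124
So the blended color is (45, 90, 124), about #2d5a7c.

(45, 90, 124)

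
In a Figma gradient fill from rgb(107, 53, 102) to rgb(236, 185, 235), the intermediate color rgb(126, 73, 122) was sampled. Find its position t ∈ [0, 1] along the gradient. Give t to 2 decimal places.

0.15

Invert the lerp on the B channel (largest span, 133): t = (122 − 102) / (235 − 102) = 20/133 = 0.15038.
Check on R: (126 − 107)/(236 − 107) = 0.1473 ✓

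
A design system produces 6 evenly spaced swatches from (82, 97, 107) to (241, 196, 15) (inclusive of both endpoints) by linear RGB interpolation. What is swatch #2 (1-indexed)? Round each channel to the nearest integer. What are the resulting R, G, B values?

With 6 swatches and endpoints inclusive, swatch 2 sits at t = (2 − 1)/(6 − 1) = 1/5 ≈ 0.2.
R = 82 + 0.2 × (241 − 82) = 113.8 → 114
G = 97 + 0.2 × (196 − 97) = 116.8 → 117
B = 107 + 0.2 × (15 − 107) = 88.6 → 89

(114, 117, 89)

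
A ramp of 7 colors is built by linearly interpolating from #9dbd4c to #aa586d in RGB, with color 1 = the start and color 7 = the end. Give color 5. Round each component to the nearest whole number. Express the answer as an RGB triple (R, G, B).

(166, 122, 98)

With 7 swatches and endpoints inclusive, swatch 5 sits at t = (5 − 1)/(7 − 1) = 4/6 ≈ 0.6667.
#9dbd4c → (157, 189, 76); #aa586d → (170, 88, 109).
R = 157 + 0.6667 × (170 − 157) = 165.667 → 166
G = 189 + 0.6667 × (88 − 189) = 121.663 → 122
B = 76 + 0.6667 × (109 − 76) = 98.001 → 98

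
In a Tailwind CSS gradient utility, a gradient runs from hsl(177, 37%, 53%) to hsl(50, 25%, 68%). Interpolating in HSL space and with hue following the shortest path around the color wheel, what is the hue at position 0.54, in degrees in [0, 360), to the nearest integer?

Hue arc: Δh = 50 − 177 = -127° (|Δh| ≤ 180, already the shorter path).
H = 177 + 0.54 × (-127) = 108.42 → 108°

108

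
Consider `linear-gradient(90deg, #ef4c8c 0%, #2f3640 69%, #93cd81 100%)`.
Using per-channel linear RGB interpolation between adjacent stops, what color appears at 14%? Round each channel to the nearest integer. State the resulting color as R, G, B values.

(200, 72, 125)

14% lies between the 0% and 69% stops, so the local fraction is t = (14 − 0)/(69 − 0) = 14/69 ≈ 0.2029.
#ef4c8c → (239, 76, 140); #2f3640 → (47, 54, 64).
R = 239 + 0.2029 × (47 − 239) = 200.043 → 200
G = 76 + 0.2029 × (54 − 76) = 71.536 → 72
B = 140 + 0.2029 × (64 − 140) = 124.58 → 125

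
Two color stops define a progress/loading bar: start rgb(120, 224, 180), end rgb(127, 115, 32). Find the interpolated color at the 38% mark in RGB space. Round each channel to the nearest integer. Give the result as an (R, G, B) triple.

(123, 183, 124)

38% corresponds to t = 0.38.
R = 120 + 0.38 × (127 − 120) = 120 + 0.38 × 7 = 122.66 → 123
G = 224 + 0.38 × (115 − 224) = 224 + 0.38 × -109 = 182.58 → 183
B = 180 + 0.38 × (32 − 180) = 180 + 0.38 × -148 = 123.76 → 124
So the blended color is (123, 183, 124), about #7bb77c.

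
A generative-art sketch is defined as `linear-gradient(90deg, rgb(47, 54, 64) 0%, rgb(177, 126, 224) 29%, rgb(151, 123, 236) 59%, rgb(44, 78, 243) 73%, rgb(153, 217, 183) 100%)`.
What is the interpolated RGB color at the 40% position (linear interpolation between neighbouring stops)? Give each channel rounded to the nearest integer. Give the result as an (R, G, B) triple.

(167, 125, 228)

40% lies between the 29% and 59% stops, so the local fraction is t = (40 − 29)/(59 − 29) = 11/30 ≈ 0.3667.
R = 177 + 0.3667 × (151 − 177) = 167.466 → 167
G = 126 + 0.3667 × (123 − 126) = 124.9 → 125
B = 224 + 0.3667 × (236 − 224) = 228.4 → 228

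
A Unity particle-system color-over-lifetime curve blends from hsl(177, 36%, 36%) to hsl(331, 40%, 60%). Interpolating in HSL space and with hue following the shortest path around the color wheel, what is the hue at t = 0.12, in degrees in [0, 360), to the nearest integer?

Hue arc: Δh = 331 − 177 = 154° (|Δh| ≤ 180, already the shorter path).
H = 177 + 0.12 × (154) = 195.48 → 195°

195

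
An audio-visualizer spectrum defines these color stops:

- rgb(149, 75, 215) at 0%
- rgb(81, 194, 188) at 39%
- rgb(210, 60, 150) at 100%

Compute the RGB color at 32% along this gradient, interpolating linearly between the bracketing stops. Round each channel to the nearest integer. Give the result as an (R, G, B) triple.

32% lies between the 0% and 39% stops, so the local fraction is t = (32 − 0)/(39 − 0) = 32/39 ≈ 0.8205.
R = 149 + 0.8205 × (81 − 149) = 93.206 → 93
G = 75 + 0.8205 × (194 − 75) = 172.639 → 173
B = 215 + 0.8205 × (188 − 215) = 192.846 → 193

(93, 173, 193)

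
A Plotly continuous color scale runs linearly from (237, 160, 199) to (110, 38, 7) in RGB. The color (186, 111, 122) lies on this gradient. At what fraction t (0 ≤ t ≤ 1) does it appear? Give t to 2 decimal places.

Invert the lerp on the B channel (largest span, 192): t = (122 − 199) / (7 − 199) = -77/-192 = 0.40104.
Check on R: (186 − 237)/(110 − 237) = 0.4016 ✓

0.40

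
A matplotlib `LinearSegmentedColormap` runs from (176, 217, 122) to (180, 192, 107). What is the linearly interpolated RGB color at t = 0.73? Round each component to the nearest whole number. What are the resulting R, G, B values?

R = 176 + 0.73 × (180 − 176) = 176 + 0.73 × 4 = 178.92 → 179
G = 217 + 0.73 × (192 − 217) = 217 + 0.73 × -25 = 198.75 → 199
B = 122 + 0.73 × (107 − 122) = 122 + 0.73 × -15 = 111.05 → 111

(179, 199, 111)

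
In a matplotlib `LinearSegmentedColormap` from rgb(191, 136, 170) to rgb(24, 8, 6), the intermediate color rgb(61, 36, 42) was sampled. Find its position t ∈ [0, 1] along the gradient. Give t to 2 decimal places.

Invert the lerp on the R channel (largest span, 167): t = (61 − 191) / (24 − 191) = -130/-167 = 0.77844.
Check on G: (36 − 136)/(8 − 136) = 0.7812 ✓

0.78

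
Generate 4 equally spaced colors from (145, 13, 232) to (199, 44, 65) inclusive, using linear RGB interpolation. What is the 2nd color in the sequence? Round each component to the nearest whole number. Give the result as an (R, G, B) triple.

(163, 23, 176)

With 4 swatches and endpoints inclusive, swatch 2 sits at t = (2 − 1)/(4 − 1) = 1/3 ≈ 0.3333.
R = 145 + 0.3333 × (199 − 145) = 162.998 → 163
G = 13 + 0.3333 × (44 − 13) = 23.332 → 23
B = 232 + 0.3333 × (65 − 232) = 176.339 → 176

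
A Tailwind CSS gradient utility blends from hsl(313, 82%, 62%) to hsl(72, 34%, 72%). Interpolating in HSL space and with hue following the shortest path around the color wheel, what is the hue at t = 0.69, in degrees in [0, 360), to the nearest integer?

Hue: 72 − 313 = -241°, but |-241| > 180 so the shorter arc goes the other way: Δh = -241 + 360 = 119°.
H = 313 + 0.69 × (119) = 395.11 → 395 → 395 mod 360 = 35°

35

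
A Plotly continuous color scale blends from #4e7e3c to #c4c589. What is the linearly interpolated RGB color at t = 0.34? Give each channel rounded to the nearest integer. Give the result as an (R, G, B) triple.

(118, 150, 86)

#4e7e3c → (78, 126, 60); #c4c589 → (196, 197, 137).
R = 78 + 0.34 × (196 − 78) = 78 + 0.34 × 118 = 118.12 → 118
G = 126 + 0.34 × (197 − 126) = 126 + 0.34 × 71 = 150.14 → 150
B = 60 + 0.34 × (137 − 60) = 60 + 0.34 × 77 = 86.18 → 86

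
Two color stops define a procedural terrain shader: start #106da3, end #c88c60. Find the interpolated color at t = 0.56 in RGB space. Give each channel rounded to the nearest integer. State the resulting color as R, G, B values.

(119, 126, 125)

#106da3 → (16, 109, 163); #c88c60 → (200, 140, 96).
R = 16 + 0.56 × (200 − 16) = 16 + 0.56 × 184 = 119.04 → 119
G = 109 + 0.56 × (140 − 109) = 109 + 0.56 × 31 = 126.36 → 126
B = 163 + 0.56 × (96 − 163) = 163 + 0.56 × -67 = 125.48 → 125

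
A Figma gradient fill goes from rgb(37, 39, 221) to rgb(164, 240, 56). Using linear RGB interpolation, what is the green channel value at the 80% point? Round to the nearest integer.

200

G = 39 + 0.8 × (240 − 39) = 199.8 → 200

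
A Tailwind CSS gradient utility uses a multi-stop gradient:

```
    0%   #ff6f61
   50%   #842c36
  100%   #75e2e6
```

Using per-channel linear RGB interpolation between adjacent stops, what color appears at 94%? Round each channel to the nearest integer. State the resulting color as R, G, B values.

(119, 204, 209)

94% lies between the 50% and 100% stops, so the local fraction is t = (94 − 50)/(100 − 50) = 44/50 ≈ 0.88.
#842c36 → (132, 44, 54); #75e2e6 → (117, 226, 230).
R = 132 + 0.88 × (117 − 132) = 118.8 → 119
G = 44 + 0.88 × (226 − 44) = 204.16 → 204
B = 54 + 0.88 × (230 − 54) = 208.88 → 209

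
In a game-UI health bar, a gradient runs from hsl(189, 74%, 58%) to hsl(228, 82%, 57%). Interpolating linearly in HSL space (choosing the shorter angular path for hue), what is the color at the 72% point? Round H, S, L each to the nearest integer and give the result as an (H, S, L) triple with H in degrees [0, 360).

(217, 80, 57)

Hue arc: Δh = 228 − 189 = 39° (|Δh| ≤ 180, already the shorter path).
H = 189 + 0.72 × (39) = 217.08 → 217°
S = 74 + 0.72 × (82 − 74) = 79.76 → 80%
L = 58 + 0.72 × (57 − 58) = 57.28 → 57%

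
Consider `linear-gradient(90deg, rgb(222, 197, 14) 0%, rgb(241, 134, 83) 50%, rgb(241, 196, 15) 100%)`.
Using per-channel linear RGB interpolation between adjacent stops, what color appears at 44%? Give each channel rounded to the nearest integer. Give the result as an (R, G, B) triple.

44% lies between the 0% and 50% stops, so the local fraction is t = (44 − 0)/(50 − 0) = 44/50 ≈ 0.88.
R = 222 + 0.88 × (241 − 222) = 238.72 → 239
G = 197 + 0.88 × (134 − 197) = 141.56 → 142
B = 14 + 0.88 × (83 − 14) = 74.72 → 75

(239, 142, 75)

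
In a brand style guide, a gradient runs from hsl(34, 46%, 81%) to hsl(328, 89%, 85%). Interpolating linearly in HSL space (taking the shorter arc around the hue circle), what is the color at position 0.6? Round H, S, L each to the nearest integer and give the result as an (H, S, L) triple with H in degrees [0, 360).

(354, 72, 83)

Hue: 328 − 34 = 294°, but |294| > 180 so the shorter arc goes the other way: Δh = 294 − 360 = -66°.
H = 34 + 0.6 × (-66) = -5.6 → -6 → -6 mod 360 = 354°
S = 46 + 0.6 × (89 − 46) = 71.8 → 72%
L = 81 + 0.6 × (85 − 81) = 83.4 → 83%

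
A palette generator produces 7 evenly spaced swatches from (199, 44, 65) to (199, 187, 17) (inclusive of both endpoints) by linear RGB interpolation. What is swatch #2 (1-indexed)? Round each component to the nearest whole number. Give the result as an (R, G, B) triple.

(199, 68, 57)

With 7 swatches and endpoints inclusive, swatch 2 sits at t = (2 − 1)/(7 − 1) = 1/6 ≈ 0.1667.
R = 199 + 0.1667 × (199 − 199) = 199 → 199
G = 44 + 0.1667 × (187 − 44) = 67.838 → 68
B = 65 + 0.1667 × (17 − 65) = 56.998 → 57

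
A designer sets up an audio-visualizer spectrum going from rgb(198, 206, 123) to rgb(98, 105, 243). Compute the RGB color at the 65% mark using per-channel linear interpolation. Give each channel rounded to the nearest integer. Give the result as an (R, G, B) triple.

65% corresponds to t = 0.65.
R = 198 + 0.65 × (98 − 198) = 198 + 0.65 × -100 = 133 → 133
G = 206 + 0.65 × (105 − 206) = 206 + 0.65 × -101 = 140.35 → 140
B = 123 + 0.65 × (243 − 123) = 123 + 0.65 × 120 = 201 → 201

(133, 140, 201)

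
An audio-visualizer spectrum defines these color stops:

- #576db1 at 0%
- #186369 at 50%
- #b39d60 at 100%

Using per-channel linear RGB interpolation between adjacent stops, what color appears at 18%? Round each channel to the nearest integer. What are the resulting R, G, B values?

(64, 105, 151)

18% lies between the 0% and 50% stops, so the local fraction is t = (18 − 0)/(50 − 0) = 18/50 ≈ 0.36.
#576db1 → (87, 109, 177); #186369 → (24, 99, 105).
R = 87 + 0.36 × (24 − 87) = 64.32 → 64
G = 109 + 0.36 × (99 − 109) = 105.4 → 105
B = 177 + 0.36 × (105 − 177) = 151.08 → 151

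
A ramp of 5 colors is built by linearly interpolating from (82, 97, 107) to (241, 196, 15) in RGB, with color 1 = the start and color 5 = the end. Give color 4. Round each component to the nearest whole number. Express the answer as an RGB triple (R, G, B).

(201, 171, 38)

With 5 swatches and endpoints inclusive, swatch 4 sits at t = (4 − 1)/(5 − 1) = 3/4 ≈ 0.75.
R = 82 + 0.75 × (241 − 82) = 201.25 → 201
G = 97 + 0.75 × (196 − 97) = 171.25 → 171
B = 107 + 0.75 × (15 − 107) = 38 → 38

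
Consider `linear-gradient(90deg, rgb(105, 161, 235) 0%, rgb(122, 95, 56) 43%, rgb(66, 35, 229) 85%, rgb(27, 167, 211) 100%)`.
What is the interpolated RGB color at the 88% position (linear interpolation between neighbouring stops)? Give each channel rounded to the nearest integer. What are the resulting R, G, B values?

(58, 61, 225)

88% lies between the 85% and 100% stops, so the local fraction is t = (88 − 85)/(100 − 85) = 3/15 ≈ 0.2.
R = 66 + 0.2 × (27 − 66) = 58.2 → 58
G = 35 + 0.2 × (167 − 35) = 61.4 → 61
B = 229 + 0.2 × (211 − 229) = 225.4 → 225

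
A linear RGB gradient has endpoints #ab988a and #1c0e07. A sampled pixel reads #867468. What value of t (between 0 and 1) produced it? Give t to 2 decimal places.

0.26

Invert the lerp on the R channel (largest span, 143): t = (134 − 171) / (28 − 171) = -37/-143 = 0.25874.
Check on G: (116 − 152)/(14 − 152) = 0.2609 ✓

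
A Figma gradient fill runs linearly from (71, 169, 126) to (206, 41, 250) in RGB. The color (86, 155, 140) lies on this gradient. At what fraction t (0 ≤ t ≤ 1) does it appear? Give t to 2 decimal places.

Invert the lerp on the R channel (largest span, 135): t = (86 − 71) / (206 − 71) = 15/135 = 0.11111.
Check on G: (155 − 169)/(41 − 169) = 0.1094 ✓

0.11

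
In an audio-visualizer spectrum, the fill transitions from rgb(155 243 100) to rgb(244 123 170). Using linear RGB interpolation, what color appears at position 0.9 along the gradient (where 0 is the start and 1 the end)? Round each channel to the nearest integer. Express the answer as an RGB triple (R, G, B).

R = 155 + 0.9 × (244 − 155) = 155 + 0.9 × 89 = 235.1 → 235
G = 243 + 0.9 × (123 − 243) = 243 + 0.9 × -120 = 135 → 135
B = 100 + 0.9 × (170 − 100) = 100 + 0.9 × 70 = 163 → 163

(235, 135, 163)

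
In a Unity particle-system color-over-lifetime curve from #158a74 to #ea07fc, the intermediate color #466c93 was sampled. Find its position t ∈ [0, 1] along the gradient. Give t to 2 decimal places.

0.23

Invert the lerp on the R channel (largest span, 213): t = (70 − 21) / (234 − 21) = 49/213 = 0.23005.
Check on G: (108 − 138)/(7 − 138) = 0.229 ✓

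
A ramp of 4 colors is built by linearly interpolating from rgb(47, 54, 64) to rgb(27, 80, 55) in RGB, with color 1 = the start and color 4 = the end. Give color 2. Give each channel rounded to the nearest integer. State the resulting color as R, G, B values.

With 4 swatches and endpoints inclusive, swatch 2 sits at t = (2 − 1)/(4 − 1) = 1/3 ≈ 0.3333.
R = 47 + 0.3333 × (27 − 47) = 40.334 → 40
G = 54 + 0.3333 × (80 − 54) = 62.666 → 63
B = 64 + 0.3333 × (55 − 64) = 61 → 61

(40, 63, 61)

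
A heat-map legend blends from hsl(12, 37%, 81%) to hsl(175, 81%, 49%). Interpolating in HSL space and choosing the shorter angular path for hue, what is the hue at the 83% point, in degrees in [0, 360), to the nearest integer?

Hue arc: Δh = 175 − 12 = 163° (|Δh| ≤ 180, already the shorter path).
H = 12 + 0.83 × (163) = 147.29 → 147°

147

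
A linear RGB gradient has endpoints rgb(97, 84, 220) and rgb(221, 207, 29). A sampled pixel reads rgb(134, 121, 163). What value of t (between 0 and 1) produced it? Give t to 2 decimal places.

0.30

Invert the lerp on the B channel (largest span, 191): t = (163 − 220) / (29 − 220) = -57/-191 = 0.29843.
Check on R: (134 − 97)/(221 − 97) = 0.2984 ✓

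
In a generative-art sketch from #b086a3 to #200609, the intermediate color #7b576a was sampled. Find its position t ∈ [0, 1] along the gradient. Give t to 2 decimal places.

0.37

Invert the lerp on the B channel (largest span, 154): t = (106 − 163) / (9 − 163) = -57/-154 = 0.37013.
Check on R: (123 − 176)/(32 − 176) = 0.3681 ✓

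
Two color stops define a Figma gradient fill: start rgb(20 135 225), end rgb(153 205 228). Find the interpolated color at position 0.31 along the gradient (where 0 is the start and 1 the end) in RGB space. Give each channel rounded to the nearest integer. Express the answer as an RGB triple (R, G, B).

(61, 157, 226)

R = 20 + 0.31 × (153 − 20) = 20 + 0.31 × 133 = 61.23 → 61
G = 135 + 0.31 × (205 − 135) = 135 + 0.31 × 70 = 156.7 → 157
B = 225 + 0.31 × (228 − 225) = 225 + 0.31 × 3 = 225.93 → 226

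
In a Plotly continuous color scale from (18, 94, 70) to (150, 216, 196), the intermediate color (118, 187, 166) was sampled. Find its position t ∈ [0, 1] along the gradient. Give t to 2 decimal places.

0.76

Invert the lerp on the R channel (largest span, 132): t = (118 − 18) / (150 − 18) = 100/132 = 0.75758.
Check on G: (187 − 94)/(216 − 94) = 0.7623 ✓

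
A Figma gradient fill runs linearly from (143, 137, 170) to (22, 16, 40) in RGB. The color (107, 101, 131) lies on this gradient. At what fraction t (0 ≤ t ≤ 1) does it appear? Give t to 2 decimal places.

Invert the lerp on the B channel (largest span, 130): t = (131 − 170) / (40 − 170) = -39/-130 = 0.3.
Check on R: (107 − 143)/(22 − 143) = 0.2975 ✓

0.30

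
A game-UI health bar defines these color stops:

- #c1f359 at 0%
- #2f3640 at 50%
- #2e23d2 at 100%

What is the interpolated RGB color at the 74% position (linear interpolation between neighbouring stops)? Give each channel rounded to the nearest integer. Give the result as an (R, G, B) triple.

(47, 45, 134)

74% lies between the 50% and 100% stops, so the local fraction is t = (74 − 50)/(100 − 50) = 24/50 ≈ 0.48.
#2f3640 → (47, 54, 64); #2e23d2 → (46, 35, 210).
R = 47 + 0.48 × (46 − 47) = 46.52 → 47
G = 54 + 0.48 × (35 − 54) = 44.88 → 45
B = 64 + 0.48 × (210 − 64) = 134.08 → 134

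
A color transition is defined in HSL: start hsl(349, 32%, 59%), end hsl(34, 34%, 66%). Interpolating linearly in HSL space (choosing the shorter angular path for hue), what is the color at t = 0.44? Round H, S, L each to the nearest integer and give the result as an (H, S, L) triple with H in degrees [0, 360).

(9, 33, 62)

Hue: 34 − 349 = -315°, but |-315| > 180 so the shorter arc goes the other way: Δh = -315 + 360 = 45°.
H = 349 + 0.44 × (45) = 368.8 → 369 → 369 mod 360 = 9°
S = 32 + 0.44 × (34 − 32) = 32.88 → 33%
L = 59 + 0.44 × (66 − 59) = 62.08 → 62%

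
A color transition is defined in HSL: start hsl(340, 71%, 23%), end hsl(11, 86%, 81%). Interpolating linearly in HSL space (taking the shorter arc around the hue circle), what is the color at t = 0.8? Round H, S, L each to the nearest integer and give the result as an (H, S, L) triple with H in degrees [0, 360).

Hue: 11 − 340 = -329°, but |-329| > 180 so the shorter arc goes the other way: Δh = -329 + 360 = 31°.
H = 340 + 0.8 × (31) = 364.8 → 365 → 365 mod 360 = 5°
S = 71 + 0.8 × (86 − 71) = 83 → 83%
L = 23 + 0.8 × (81 − 23) = 69.4 → 69%

(5, 83, 69)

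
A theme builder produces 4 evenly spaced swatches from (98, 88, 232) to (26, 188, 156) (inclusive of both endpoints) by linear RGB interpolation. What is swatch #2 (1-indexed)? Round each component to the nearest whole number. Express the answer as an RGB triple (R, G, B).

With 4 swatches and endpoints inclusive, swatch 2 sits at t = (2 − 1)/(4 − 1) = 1/3 ≈ 0.3333.
R = 98 + 0.3333 × (26 − 98) = 74.002 → 74
G = 88 + 0.3333 × (188 − 88) = 121.33 → 121
B = 232 + 0.3333 × (156 − 232) = 206.669 → 207

(74, 121, 207)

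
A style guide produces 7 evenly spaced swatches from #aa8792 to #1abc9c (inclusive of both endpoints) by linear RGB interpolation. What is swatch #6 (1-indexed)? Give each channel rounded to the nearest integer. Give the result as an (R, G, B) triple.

(50, 179, 154)

With 7 swatches and endpoints inclusive, swatch 6 sits at t = (6 − 1)/(7 − 1) = 5/6 ≈ 0.8333.
#aa8792 → (170, 135, 146); #1abc9c → (26, 188, 156).
R = 170 + 0.8333 × (26 − 170) = 50.005 → 50
G = 135 + 0.8333 × (188 − 135) = 179.165 → 179
B = 146 + 0.8333 × (156 − 146) = 154.333 → 154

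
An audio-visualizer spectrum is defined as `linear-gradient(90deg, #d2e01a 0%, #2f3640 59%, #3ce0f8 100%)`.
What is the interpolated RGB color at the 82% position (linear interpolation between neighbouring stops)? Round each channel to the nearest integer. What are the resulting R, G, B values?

82% lies between the 59% and 100% stops, so the local fraction is t = (82 − 59)/(100 − 59) = 23/41 ≈ 0.561.
#2f3640 → (47, 54, 64); #3ce0f8 → (60, 224, 248).
R = 47 + 0.561 × (60 − 47) = 54.293 → 54
G = 54 + 0.561 × (224 − 54) = 149.37 → 149
B = 64 + 0.561 × (248 − 64) = 167.224 → 167

(54, 149, 167)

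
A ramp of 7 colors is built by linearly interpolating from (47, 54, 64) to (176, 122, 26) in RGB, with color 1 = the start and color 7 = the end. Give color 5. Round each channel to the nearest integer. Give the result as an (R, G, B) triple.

With 7 swatches and endpoints inclusive, swatch 5 sits at t = (5 − 1)/(7 − 1) = 4/6 ≈ 0.6667.
R = 47 + 0.6667 × (176 − 47) = 133.004 → 133
G = 54 + 0.6667 × (122 − 54) = 99.336 → 99
B = 64 + 0.6667 × (26 − 64) = 38.665 → 39

(133, 99, 39)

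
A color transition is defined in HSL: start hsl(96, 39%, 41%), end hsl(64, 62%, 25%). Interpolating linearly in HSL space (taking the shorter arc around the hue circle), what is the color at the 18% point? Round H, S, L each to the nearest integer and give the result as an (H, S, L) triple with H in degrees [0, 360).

(90, 43, 38)

Hue arc: Δh = 64 − 96 = -32° (|Δh| ≤ 180, already the shorter path).
H = 96 + 0.18 × (-32) = 90.24 → 90°
S = 39 + 0.18 × (62 − 39) = 43.14 → 43%
L = 41 + 0.18 × (25 − 41) = 38.12 → 38%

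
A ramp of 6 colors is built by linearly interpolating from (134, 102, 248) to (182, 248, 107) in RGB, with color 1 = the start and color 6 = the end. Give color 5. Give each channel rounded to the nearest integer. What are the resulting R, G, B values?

With 6 swatches and endpoints inclusive, swatch 5 sits at t = (5 − 1)/(6 − 1) = 4/5 ≈ 0.8.
R = 134 + 0.8 × (182 − 134) = 172.4 → 172
G = 102 + 0.8 × (248 − 102) = 218.8 → 219
B = 248 + 0.8 × (107 − 248) = 135.2 → 135

(172, 219, 135)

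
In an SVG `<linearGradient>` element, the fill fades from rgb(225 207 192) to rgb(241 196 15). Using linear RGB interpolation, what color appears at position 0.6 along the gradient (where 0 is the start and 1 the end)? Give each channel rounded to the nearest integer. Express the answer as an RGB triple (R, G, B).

(235, 200, 86)

R = 225 + 0.6 × (241 − 225) = 225 + 0.6 × 16 = 234.6 → 235
G = 207 + 0.6 × (196 − 207) = 207 + 0.6 × -11 = 200.4 → 200
B = 192 + 0.6 × (15 − 192) = 192 + 0.6 × -177 = 85.8 → 86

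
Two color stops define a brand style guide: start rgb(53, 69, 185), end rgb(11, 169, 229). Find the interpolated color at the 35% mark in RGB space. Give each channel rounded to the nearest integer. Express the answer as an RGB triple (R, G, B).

35% corresponds to t = 0.35.
R = 53 + 0.35 × (11 − 53) = 53 + 0.35 × -42 = 38.3 → 38
G = 69 + 0.35 × (169 − 69) = 69 + 0.35 × 100 = 104 → 104
B = 185 + 0.35 × (229 − 185) = 185 + 0.35 × 44 = 200.4 → 200
So the blended color is (38, 104, 200), about #2668c8.

(38, 104, 200)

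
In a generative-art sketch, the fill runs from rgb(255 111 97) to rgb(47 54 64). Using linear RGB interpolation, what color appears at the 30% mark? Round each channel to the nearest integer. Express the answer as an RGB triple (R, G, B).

(193, 94, 87)

30% corresponds to t = 0.3.
R = 255 + 0.3 × (47 − 255) = 255 + 0.3 × -208 = 192.6 → 193
G = 111 + 0.3 × (54 − 111) = 111 + 0.3 × -57 = 93.9 → 94
B = 97 + 0.3 × (64 − 97) = 97 + 0.3 × -33 = 87.1 → 87
So the blended color is (193, 94, 87), about #c15e57.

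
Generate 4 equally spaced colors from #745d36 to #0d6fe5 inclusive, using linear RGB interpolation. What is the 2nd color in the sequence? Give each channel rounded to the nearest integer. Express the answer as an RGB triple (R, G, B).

(82, 99, 112)

With 4 swatches and endpoints inclusive, swatch 2 sits at t = (2 − 1)/(4 − 1) = 1/3 ≈ 0.3333.
#745d36 → (116, 93, 54); #0d6fe5 → (13, 111, 229).
R = 116 + 0.3333 × (13 − 116) = 81.67 → 82
G = 93 + 0.3333 × (111 − 93) = 98.999 → 99
B = 54 + 0.3333 × (229 − 54) = 112.328 → 112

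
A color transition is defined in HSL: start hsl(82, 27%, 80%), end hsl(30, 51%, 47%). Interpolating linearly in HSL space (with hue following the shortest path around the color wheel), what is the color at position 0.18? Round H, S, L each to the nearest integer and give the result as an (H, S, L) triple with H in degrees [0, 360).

(73, 31, 74)

Hue arc: Δh = 30 − 82 = -52° (|Δh| ≤ 180, already the shorter path).
H = 82 + 0.18 × (-52) = 72.64 → 73°
S = 27 + 0.18 × (51 − 27) = 31.32 → 31%
L = 80 + 0.18 × (47 − 80) = 74.06 → 74%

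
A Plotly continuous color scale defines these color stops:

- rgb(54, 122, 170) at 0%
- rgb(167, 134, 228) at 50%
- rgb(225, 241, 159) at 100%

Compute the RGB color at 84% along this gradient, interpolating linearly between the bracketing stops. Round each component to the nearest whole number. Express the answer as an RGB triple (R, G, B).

(206, 207, 181)

84% lies between the 50% and 100% stops, so the local fraction is t = (84 − 50)/(100 − 50) = 34/50 ≈ 0.68.
R = 167 + 0.68 × (225 − 167) = 206.44 → 206
G = 134 + 0.68 × (241 − 134) = 206.76 → 207
B = 228 + 0.68 × (159 − 228) = 181.08 → 181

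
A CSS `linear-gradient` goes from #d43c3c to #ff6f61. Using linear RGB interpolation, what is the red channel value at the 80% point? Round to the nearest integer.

R₁ = 212 (from #d43c3c), R₂ = 255 (from #ff6f61).
R = 212 + 0.8 × (255 − 212) = 246.4 → 246

246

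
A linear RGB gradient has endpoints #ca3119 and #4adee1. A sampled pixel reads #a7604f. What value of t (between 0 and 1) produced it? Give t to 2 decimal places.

0.27

Invert the lerp on the B channel (largest span, 200): t = (79 − 25) / (225 − 25) = 54/200 = 0.27.
Check on R: (167 − 202)/(74 − 202) = 0.2734 ✓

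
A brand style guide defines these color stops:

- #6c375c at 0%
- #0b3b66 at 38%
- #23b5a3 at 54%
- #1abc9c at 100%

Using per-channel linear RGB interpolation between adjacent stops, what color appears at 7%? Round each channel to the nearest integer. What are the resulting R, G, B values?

(90, 56, 94)

7% lies between the 0% and 38% stops, so the local fraction is t = (7 − 0)/(38 − 0) = 7/38 ≈ 0.1842.
#6c375c → (108, 55, 92); #0b3b66 → (11, 59, 102).
R = 108 + 0.1842 × (11 − 108) = 90.133 → 90
G = 55 + 0.1842 × (59 − 55) = 55.737 → 56
B = 92 + 0.1842 × (102 − 92) = 93.842 → 94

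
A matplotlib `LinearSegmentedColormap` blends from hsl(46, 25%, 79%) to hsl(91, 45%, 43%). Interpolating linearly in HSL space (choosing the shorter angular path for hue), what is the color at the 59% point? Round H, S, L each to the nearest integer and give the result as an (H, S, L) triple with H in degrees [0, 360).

(73, 37, 58)

Hue arc: Δh = 91 − 46 = 45° (|Δh| ≤ 180, already the shorter path).
H = 46 + 0.59 × (45) = 72.55 → 73°
S = 25 + 0.59 × (45 − 25) = 36.8 → 37%
L = 79 + 0.59 × (43 − 79) = 57.76 → 58%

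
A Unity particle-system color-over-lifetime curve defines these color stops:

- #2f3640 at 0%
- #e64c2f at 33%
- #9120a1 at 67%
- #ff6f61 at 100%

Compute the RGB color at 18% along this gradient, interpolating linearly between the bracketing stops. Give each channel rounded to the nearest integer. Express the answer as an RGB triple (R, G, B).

18% lies between the 0% and 33% stops, so the local fraction is t = (18 − 0)/(33 − 0) = 18/33 ≈ 0.5455.
#2f3640 → (47, 54, 64); #e64c2f → (230, 76, 47).
R = 47 + 0.5455 × (230 − 47) = 146.827 → 147
G = 54 + 0.5455 × (76 − 54) = 66.001 → 66
B = 64 + 0.5455 × (47 − 64) = 54.727 → 55

(147, 66, 55)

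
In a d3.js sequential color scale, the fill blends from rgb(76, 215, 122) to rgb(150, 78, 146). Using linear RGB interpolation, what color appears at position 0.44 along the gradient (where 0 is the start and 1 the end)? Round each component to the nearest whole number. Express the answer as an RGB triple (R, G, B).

R = 76 + 0.44 × (150 − 76) = 76 + 0.44 × 74 = 108.56 → 109
G = 215 + 0.44 × (78 − 215) = 215 + 0.44 × -137 = 154.72 → 155
B = 122 + 0.44 × (146 − 122) = 122 + 0.44 × 24 = 132.56 → 133

(109, 155, 133)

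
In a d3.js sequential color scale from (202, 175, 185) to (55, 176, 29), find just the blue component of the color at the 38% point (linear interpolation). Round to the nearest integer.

B = 185 + 0.38 × (29 − 185) = 125.72 → 126

126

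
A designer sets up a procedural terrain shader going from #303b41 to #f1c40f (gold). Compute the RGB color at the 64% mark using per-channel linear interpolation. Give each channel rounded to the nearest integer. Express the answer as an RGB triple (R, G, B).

#303b41 → (48, 59, 65); #f1c40f → (241, 196, 15).
64% corresponds to t = 0.64.
R = 48 + 0.64 × (241 − 48) = 48 + 0.64 × 193 = 171.52 → 172
G = 59 + 0.64 × (196 − 59) = 59 + 0.64 × 137 = 146.68 → 147
B = 65 + 0.64 × (15 − 65) = 65 + 0.64 × -50 = 33 → 33

(172, 147, 33)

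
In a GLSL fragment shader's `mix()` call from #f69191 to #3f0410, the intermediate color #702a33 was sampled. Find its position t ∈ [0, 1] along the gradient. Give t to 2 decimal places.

0.73

Invert the lerp on the R channel (largest span, 183): t = (112 − 246) / (63 − 246) = -134/-183 = 0.73224.
Check on G: (42 − 145)/(4 − 145) = 0.7305 ✓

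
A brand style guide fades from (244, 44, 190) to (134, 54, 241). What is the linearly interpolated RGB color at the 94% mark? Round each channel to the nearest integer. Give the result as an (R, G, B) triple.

94% corresponds to t = 0.94.
R = 244 + 0.94 × (134 − 244) = 244 + 0.94 × -110 = 140.6 → 141
G = 44 + 0.94 × (54 − 44) = 44 + 0.94 × 10 = 53.4 → 53
B = 190 + 0.94 × (241 − 190) = 190 + 0.94 × 51 = 237.94 → 238

(141, 53, 238)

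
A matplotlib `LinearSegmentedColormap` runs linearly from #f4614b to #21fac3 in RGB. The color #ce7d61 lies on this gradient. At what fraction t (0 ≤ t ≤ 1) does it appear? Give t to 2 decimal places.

0.18

Invert the lerp on the R channel (largest span, 211): t = (206 − 244) / (33 − 244) = -38/-211 = 0.18009.
Check on G: (125 − 97)/(250 − 97) = 0.183 ✓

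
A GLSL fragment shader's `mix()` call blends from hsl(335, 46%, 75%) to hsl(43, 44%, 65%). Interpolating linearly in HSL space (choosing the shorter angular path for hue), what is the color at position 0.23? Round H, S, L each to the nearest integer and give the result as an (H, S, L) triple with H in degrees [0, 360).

Hue: 43 − 335 = -292°, but |-292| > 180 so the shorter arc goes the other way: Δh = -292 + 360 = 68°.
H = 335 + 0.23 × (68) = 350.64 → 351°
S = 46 + 0.23 × (44 − 46) = 45.54 → 46%
L = 75 + 0.23 × (65 − 75) = 72.7 → 73%

(351, 46, 73)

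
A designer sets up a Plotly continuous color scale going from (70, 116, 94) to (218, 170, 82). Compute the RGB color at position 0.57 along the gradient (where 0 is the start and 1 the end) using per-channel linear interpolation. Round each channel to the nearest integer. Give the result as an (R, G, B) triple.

(154, 147, 87)

R = 70 + 0.57 × (218 − 70) = 70 + 0.57 × 148 = 154.36 → 154
G = 116 + 0.57 × (170 − 116) = 116 + 0.57 × 54 = 146.78 → 147
B = 94 + 0.57 × (82 − 94) = 94 + 0.57 × -12 = 87.16 → 87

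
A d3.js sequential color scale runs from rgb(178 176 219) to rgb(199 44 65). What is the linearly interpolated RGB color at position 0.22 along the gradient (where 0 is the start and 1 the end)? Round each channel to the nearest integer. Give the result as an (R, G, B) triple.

R = 178 + 0.22 × (199 − 178) = 178 + 0.22 × 21 = 182.62 → 183
G = 176 + 0.22 × (44 − 176) = 176 + 0.22 × -132 = 146.96 → 147
B = 219 + 0.22 × (65 − 219) = 219 + 0.22 × -154 = 185.12 → 185

(183, 147, 185)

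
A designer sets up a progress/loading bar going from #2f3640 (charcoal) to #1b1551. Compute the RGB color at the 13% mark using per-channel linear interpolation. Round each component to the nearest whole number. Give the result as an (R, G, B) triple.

#2f3640 → (47, 54, 64); #1b1551 → (27, 21, 81).
13% corresponds to t = 0.13.
R = 47 + 0.13 × (27 − 47) = 47 + 0.13 × -20 = 44.4 → 44
G = 54 + 0.13 × (21 − 54) = 54 + 0.13 × -33 = 49.71 → 50
B = 64 + 0.13 × (81 − 64) = 64 + 0.13 × 17 = 66.21 → 66
So the blended color is (44, 50, 66), about #2c3242.

(44, 50, 66)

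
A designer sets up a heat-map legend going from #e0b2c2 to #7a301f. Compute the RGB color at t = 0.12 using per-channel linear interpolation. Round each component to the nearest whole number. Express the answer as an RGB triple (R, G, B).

(212, 162, 174)

#e0b2c2 → (224, 178, 194); #7a301f → (122, 48, 31).
R = 224 + 0.12 × (122 − 224) = 224 + 0.12 × -102 = 211.76 → 212
G = 178 + 0.12 × (48 − 178) = 178 + 0.12 × -130 = 162.4 → 162
B = 194 + 0.12 × (31 − 194) = 194 + 0.12 × -163 = 174.44 → 174
So the blended color is (212, 162, 174), about #d4a2ae.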